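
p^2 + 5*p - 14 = (p - 2)*(p + 7)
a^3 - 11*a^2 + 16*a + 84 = (a - 7)*(a - 6)*(a + 2)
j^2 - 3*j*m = j*(j - 3*m)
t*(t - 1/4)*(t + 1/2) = t^3 + t^2/4 - t/8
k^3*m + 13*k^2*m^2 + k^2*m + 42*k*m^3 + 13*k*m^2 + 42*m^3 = (k + 6*m)*(k + 7*m)*(k*m + m)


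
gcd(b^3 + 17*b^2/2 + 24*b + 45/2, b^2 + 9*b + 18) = b + 3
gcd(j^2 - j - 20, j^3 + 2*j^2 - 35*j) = j - 5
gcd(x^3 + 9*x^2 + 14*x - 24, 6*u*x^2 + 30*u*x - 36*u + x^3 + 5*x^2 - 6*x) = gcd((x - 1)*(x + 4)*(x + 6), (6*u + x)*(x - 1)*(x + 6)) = x^2 + 5*x - 6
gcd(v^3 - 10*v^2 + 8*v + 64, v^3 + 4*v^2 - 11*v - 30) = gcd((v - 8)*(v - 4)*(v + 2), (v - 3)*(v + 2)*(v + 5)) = v + 2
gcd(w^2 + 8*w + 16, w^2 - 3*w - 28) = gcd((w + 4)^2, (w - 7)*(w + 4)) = w + 4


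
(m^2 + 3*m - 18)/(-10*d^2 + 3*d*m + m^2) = (m^2 + 3*m - 18)/(-10*d^2 + 3*d*m + m^2)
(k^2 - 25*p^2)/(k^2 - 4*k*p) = (k^2 - 25*p^2)/(k*(k - 4*p))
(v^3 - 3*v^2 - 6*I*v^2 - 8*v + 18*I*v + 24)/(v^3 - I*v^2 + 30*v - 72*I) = (v^2 - v*(3 + 2*I) + 6*I)/(v^2 + 3*I*v + 18)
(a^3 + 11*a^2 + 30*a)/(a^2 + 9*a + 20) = a*(a + 6)/(a + 4)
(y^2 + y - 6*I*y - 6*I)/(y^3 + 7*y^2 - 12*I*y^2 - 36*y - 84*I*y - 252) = (y + 1)/(y^2 + y*(7 - 6*I) - 42*I)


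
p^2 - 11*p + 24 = (p - 8)*(p - 3)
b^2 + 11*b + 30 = (b + 5)*(b + 6)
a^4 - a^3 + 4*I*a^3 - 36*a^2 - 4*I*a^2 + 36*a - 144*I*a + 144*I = (a - 6)*(a - 1)*(a + 6)*(a + 4*I)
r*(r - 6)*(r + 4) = r^3 - 2*r^2 - 24*r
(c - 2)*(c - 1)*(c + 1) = c^3 - 2*c^2 - c + 2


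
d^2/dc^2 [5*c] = 0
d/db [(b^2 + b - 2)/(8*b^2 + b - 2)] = 7*b*(4 - b)/(64*b^4 + 16*b^3 - 31*b^2 - 4*b + 4)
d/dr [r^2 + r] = 2*r + 1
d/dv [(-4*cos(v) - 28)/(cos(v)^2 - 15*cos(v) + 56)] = 4*(sin(v)^2 - 14*cos(v) + 160)*sin(v)/(cos(v)^2 - 15*cos(v) + 56)^2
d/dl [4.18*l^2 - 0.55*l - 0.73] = 8.36*l - 0.55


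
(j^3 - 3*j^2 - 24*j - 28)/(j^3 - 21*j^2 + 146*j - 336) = (j^2 + 4*j + 4)/(j^2 - 14*j + 48)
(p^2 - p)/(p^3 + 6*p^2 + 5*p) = (p - 1)/(p^2 + 6*p + 5)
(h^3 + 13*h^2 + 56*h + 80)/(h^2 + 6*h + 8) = (h^2 + 9*h + 20)/(h + 2)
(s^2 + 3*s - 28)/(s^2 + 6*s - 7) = (s - 4)/(s - 1)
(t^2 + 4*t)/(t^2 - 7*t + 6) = t*(t + 4)/(t^2 - 7*t + 6)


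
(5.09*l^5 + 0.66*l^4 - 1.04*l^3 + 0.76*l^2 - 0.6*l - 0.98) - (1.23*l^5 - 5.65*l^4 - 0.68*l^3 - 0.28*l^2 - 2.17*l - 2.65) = 3.86*l^5 + 6.31*l^4 - 0.36*l^3 + 1.04*l^2 + 1.57*l + 1.67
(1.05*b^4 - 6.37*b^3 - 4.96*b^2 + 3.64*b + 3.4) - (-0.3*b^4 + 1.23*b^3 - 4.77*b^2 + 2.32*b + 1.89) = 1.35*b^4 - 7.6*b^3 - 0.19*b^2 + 1.32*b + 1.51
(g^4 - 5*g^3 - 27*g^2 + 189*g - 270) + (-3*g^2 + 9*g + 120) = g^4 - 5*g^3 - 30*g^2 + 198*g - 150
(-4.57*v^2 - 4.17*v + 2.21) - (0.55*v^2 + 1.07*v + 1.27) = -5.12*v^2 - 5.24*v + 0.94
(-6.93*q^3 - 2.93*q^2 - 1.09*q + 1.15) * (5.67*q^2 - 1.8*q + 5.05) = -39.2931*q^5 - 4.1391*q^4 - 35.9028*q^3 - 6.314*q^2 - 7.5745*q + 5.8075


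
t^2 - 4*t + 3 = (t - 3)*(t - 1)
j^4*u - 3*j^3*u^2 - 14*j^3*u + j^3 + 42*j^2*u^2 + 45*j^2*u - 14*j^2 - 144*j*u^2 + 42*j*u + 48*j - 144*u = (j - 8)*(j - 6)*(j - 3*u)*(j*u + 1)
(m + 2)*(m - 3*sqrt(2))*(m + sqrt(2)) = m^3 - 2*sqrt(2)*m^2 + 2*m^2 - 6*m - 4*sqrt(2)*m - 12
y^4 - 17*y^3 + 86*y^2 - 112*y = y*(y - 8)*(y - 7)*(y - 2)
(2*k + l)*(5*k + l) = 10*k^2 + 7*k*l + l^2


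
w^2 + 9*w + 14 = (w + 2)*(w + 7)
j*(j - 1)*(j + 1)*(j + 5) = j^4 + 5*j^3 - j^2 - 5*j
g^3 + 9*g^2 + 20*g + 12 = (g + 1)*(g + 2)*(g + 6)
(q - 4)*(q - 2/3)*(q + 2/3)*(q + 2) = q^4 - 2*q^3 - 76*q^2/9 + 8*q/9 + 32/9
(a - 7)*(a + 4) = a^2 - 3*a - 28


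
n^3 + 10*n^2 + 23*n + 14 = (n + 1)*(n + 2)*(n + 7)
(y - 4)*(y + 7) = y^2 + 3*y - 28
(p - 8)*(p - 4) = p^2 - 12*p + 32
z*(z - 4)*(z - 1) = z^3 - 5*z^2 + 4*z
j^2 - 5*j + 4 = (j - 4)*(j - 1)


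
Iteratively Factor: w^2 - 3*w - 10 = (w + 2)*(w - 5)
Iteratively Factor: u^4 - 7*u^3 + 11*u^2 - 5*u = (u - 5)*(u^3 - 2*u^2 + u) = (u - 5)*(u - 1)*(u^2 - u) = u*(u - 5)*(u - 1)*(u - 1)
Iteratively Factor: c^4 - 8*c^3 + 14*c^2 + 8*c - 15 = (c - 3)*(c^3 - 5*c^2 - c + 5) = (c - 3)*(c - 1)*(c^2 - 4*c - 5) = (c - 3)*(c - 1)*(c + 1)*(c - 5)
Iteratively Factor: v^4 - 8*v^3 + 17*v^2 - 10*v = (v - 1)*(v^3 - 7*v^2 + 10*v) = (v - 5)*(v - 1)*(v^2 - 2*v) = v*(v - 5)*(v - 1)*(v - 2)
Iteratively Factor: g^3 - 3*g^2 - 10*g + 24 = (g + 3)*(g^2 - 6*g + 8) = (g - 2)*(g + 3)*(g - 4)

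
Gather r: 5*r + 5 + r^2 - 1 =r^2 + 5*r + 4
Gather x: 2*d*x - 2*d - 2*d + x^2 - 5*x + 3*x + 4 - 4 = -4*d + x^2 + x*(2*d - 2)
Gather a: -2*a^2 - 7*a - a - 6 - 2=-2*a^2 - 8*a - 8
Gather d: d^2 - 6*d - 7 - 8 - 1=d^2 - 6*d - 16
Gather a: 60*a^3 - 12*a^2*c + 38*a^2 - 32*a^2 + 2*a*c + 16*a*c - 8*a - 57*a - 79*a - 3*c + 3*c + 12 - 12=60*a^3 + a^2*(6 - 12*c) + a*(18*c - 144)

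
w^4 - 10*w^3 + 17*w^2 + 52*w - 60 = (w - 6)*(w - 5)*(w - 1)*(w + 2)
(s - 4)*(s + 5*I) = s^2 - 4*s + 5*I*s - 20*I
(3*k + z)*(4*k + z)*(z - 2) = 12*k^2*z - 24*k^2 + 7*k*z^2 - 14*k*z + z^3 - 2*z^2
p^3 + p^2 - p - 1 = (p - 1)*(p + 1)^2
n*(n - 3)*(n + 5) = n^3 + 2*n^2 - 15*n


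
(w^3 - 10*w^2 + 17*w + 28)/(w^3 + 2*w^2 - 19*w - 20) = (w - 7)/(w + 5)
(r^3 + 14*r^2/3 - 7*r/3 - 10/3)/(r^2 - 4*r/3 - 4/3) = (r^2 + 4*r - 5)/(r - 2)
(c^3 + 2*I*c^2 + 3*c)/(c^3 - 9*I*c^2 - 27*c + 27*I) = c*(c^2 + 2*I*c + 3)/(c^3 - 9*I*c^2 - 27*c + 27*I)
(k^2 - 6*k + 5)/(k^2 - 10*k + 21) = (k^2 - 6*k + 5)/(k^2 - 10*k + 21)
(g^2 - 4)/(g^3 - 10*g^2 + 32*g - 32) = (g + 2)/(g^2 - 8*g + 16)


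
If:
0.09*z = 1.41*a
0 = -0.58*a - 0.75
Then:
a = -1.29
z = -20.26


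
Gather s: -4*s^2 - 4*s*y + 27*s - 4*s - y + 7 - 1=-4*s^2 + s*(23 - 4*y) - y + 6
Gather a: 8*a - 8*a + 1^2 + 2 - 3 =0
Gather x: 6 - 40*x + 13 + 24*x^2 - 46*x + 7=24*x^2 - 86*x + 26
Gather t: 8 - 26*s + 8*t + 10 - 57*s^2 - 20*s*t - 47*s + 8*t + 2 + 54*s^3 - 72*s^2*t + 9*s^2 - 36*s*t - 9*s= 54*s^3 - 48*s^2 - 82*s + t*(-72*s^2 - 56*s + 16) + 20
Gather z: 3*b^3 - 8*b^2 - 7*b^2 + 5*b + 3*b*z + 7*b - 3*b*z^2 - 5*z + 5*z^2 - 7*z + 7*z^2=3*b^3 - 15*b^2 + 12*b + z^2*(12 - 3*b) + z*(3*b - 12)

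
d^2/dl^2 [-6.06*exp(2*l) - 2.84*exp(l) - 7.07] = (-24.24*exp(l) - 2.84)*exp(l)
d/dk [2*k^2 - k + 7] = 4*k - 1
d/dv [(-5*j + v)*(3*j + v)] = -2*j + 2*v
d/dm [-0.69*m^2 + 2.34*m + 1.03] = 2.34 - 1.38*m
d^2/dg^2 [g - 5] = 0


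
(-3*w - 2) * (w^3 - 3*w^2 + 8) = -3*w^4 + 7*w^3 + 6*w^2 - 24*w - 16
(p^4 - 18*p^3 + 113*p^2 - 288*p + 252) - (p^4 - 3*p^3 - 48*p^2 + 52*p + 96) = -15*p^3 + 161*p^2 - 340*p + 156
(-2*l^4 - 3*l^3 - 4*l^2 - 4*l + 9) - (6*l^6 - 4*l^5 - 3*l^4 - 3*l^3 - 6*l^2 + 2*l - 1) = -6*l^6 + 4*l^5 + l^4 + 2*l^2 - 6*l + 10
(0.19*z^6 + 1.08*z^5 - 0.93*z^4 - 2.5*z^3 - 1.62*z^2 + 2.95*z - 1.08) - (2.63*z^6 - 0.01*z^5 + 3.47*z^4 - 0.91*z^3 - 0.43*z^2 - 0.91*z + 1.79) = -2.44*z^6 + 1.09*z^5 - 4.4*z^4 - 1.59*z^3 - 1.19*z^2 + 3.86*z - 2.87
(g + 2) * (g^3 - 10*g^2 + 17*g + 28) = g^4 - 8*g^3 - 3*g^2 + 62*g + 56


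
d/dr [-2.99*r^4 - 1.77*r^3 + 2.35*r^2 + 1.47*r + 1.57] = -11.96*r^3 - 5.31*r^2 + 4.7*r + 1.47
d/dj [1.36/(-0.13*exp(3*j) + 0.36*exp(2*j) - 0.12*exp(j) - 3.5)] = (0.5304*exp(2*j) - 0.9792*exp(j) + 0.1632)*exp(j)/(0.13*exp(3*j) - 0.36*exp(2*j) + 0.12*exp(j) + 3.5)^2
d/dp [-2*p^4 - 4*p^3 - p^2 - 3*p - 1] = -8*p^3 - 12*p^2 - 2*p - 3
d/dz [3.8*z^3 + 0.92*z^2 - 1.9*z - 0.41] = 11.4*z^2 + 1.84*z - 1.9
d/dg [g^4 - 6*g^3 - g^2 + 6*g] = 4*g^3 - 18*g^2 - 2*g + 6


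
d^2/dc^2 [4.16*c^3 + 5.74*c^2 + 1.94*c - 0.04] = 24.96*c + 11.48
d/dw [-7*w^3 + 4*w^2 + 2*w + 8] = -21*w^2 + 8*w + 2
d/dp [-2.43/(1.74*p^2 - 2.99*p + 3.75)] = (8.4564*p - 7.2657)/(1.74*p^2 - 2.99*p + 3.75)^2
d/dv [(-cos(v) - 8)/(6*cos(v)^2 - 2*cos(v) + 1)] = (-6*cos(v)^2 - 96*cos(v) + 17)*sin(v)/(6*sin(v)^2 + 2*cos(v) - 7)^2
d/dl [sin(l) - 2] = cos(l)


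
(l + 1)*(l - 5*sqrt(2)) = l^2 - 5*sqrt(2)*l + l - 5*sqrt(2)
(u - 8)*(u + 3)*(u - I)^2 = u^4 - 5*u^3 - 2*I*u^3 - 25*u^2 + 10*I*u^2 + 5*u + 48*I*u + 24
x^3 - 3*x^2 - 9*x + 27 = (x - 3)^2*(x + 3)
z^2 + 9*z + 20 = (z + 4)*(z + 5)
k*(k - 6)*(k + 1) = k^3 - 5*k^2 - 6*k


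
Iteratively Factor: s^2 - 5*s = (s)*(s - 5)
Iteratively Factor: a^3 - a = (a)*(a^2 - 1) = a*(a + 1)*(a - 1)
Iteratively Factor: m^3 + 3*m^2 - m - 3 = (m - 1)*(m^2 + 4*m + 3) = (m - 1)*(m + 3)*(m + 1)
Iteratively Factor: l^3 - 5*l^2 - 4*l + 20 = (l - 5)*(l^2 - 4) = (l - 5)*(l + 2)*(l - 2)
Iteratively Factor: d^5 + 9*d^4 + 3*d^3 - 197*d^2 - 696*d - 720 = (d - 5)*(d^4 + 14*d^3 + 73*d^2 + 168*d + 144) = (d - 5)*(d + 3)*(d^3 + 11*d^2 + 40*d + 48) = (d - 5)*(d + 3)^2*(d^2 + 8*d + 16) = (d - 5)*(d + 3)^2*(d + 4)*(d + 4)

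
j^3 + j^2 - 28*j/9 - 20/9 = (j - 5/3)*(j + 2/3)*(j + 2)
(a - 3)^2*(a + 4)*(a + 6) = a^4 + 4*a^3 - 27*a^2 - 54*a + 216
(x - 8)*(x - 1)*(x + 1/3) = x^3 - 26*x^2/3 + 5*x + 8/3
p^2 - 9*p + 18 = (p - 6)*(p - 3)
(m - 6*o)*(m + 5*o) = m^2 - m*o - 30*o^2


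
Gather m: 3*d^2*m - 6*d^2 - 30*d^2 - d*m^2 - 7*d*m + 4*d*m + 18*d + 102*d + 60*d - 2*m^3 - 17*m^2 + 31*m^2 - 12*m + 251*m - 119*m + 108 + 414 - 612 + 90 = -36*d^2 + 180*d - 2*m^3 + m^2*(14 - d) + m*(3*d^2 - 3*d + 120)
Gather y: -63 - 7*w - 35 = -7*w - 98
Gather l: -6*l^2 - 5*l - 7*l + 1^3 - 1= -6*l^2 - 12*l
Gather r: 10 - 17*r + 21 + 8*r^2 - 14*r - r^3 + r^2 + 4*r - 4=-r^3 + 9*r^2 - 27*r + 27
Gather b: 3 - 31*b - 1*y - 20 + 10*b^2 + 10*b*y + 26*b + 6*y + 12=10*b^2 + b*(10*y - 5) + 5*y - 5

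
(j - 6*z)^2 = j^2 - 12*j*z + 36*z^2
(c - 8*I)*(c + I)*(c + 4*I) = c^3 - 3*I*c^2 + 36*c + 32*I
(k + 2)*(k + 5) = k^2 + 7*k + 10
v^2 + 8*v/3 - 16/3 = (v - 4/3)*(v + 4)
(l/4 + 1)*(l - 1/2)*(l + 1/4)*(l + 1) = l^4/4 + 19*l^3/16 + 21*l^2/32 - 13*l/32 - 1/8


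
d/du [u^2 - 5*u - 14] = 2*u - 5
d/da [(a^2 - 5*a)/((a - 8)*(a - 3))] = 6*(-a^2 + 8*a - 20)/(a^4 - 22*a^3 + 169*a^2 - 528*a + 576)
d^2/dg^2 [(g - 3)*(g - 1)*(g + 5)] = 6*g + 2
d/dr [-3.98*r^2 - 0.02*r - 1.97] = -7.96*r - 0.02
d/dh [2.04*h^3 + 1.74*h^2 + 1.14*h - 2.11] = 6.12*h^2 + 3.48*h + 1.14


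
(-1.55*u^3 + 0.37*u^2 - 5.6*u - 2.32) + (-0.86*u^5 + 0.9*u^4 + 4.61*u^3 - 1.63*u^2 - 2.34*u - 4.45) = -0.86*u^5 + 0.9*u^4 + 3.06*u^3 - 1.26*u^2 - 7.94*u - 6.77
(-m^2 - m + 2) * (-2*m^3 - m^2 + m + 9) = 2*m^5 + 3*m^4 - 4*m^3 - 12*m^2 - 7*m + 18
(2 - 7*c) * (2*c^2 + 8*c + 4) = -14*c^3 - 52*c^2 - 12*c + 8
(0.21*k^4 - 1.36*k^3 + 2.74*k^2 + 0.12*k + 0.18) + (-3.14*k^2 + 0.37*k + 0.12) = 0.21*k^4 - 1.36*k^3 - 0.4*k^2 + 0.49*k + 0.3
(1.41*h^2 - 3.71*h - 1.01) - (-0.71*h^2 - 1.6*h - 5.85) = 2.12*h^2 - 2.11*h + 4.84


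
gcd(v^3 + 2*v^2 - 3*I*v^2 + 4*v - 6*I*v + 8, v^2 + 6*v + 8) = v + 2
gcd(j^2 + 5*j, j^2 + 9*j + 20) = j + 5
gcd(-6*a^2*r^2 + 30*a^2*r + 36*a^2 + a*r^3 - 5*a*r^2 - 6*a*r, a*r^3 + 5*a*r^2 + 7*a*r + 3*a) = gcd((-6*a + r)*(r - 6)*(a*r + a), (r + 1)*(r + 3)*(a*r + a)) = a*r + a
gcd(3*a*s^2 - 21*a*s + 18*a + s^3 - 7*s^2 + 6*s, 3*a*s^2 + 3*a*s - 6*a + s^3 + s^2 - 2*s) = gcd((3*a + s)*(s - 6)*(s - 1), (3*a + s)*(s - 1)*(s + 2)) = 3*a*s - 3*a + s^2 - s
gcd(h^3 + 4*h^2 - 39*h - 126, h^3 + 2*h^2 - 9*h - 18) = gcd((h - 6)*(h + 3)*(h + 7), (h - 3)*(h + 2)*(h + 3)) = h + 3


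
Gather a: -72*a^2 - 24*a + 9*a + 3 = -72*a^2 - 15*a + 3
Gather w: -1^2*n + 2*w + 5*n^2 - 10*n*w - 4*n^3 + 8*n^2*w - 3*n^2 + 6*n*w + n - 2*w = -4*n^3 + 2*n^2 + w*(8*n^2 - 4*n)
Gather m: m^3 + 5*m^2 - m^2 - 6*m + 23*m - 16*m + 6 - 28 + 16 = m^3 + 4*m^2 + m - 6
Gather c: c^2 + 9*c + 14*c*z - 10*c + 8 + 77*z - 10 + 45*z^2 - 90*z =c^2 + c*(14*z - 1) + 45*z^2 - 13*z - 2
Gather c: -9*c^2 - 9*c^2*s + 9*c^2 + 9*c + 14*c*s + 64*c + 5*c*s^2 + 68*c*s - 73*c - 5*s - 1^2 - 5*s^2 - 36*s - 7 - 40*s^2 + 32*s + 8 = -9*c^2*s + c*(5*s^2 + 82*s) - 45*s^2 - 9*s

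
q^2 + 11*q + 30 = (q + 5)*(q + 6)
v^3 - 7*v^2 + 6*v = v*(v - 6)*(v - 1)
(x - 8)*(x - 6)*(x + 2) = x^3 - 12*x^2 + 20*x + 96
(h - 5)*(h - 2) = h^2 - 7*h + 10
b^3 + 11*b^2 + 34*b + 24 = (b + 1)*(b + 4)*(b + 6)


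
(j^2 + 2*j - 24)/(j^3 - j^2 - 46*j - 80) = (-j^2 - 2*j + 24)/(-j^3 + j^2 + 46*j + 80)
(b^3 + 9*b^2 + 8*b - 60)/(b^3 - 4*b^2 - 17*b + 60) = (b^3 + 9*b^2 + 8*b - 60)/(b^3 - 4*b^2 - 17*b + 60)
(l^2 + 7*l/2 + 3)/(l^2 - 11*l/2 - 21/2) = (l + 2)/(l - 7)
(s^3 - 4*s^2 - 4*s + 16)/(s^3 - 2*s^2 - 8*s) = (s - 2)/s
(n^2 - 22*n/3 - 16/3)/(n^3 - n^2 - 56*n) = (n + 2/3)/(n*(n + 7))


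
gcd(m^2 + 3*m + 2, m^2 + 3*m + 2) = m^2 + 3*m + 2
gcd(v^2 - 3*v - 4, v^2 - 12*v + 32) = v - 4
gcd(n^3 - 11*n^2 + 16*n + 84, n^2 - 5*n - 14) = n^2 - 5*n - 14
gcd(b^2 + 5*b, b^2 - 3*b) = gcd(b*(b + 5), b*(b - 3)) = b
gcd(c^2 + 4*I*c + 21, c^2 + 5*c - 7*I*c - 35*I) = 1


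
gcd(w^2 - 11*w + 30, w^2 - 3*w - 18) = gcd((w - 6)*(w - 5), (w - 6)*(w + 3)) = w - 6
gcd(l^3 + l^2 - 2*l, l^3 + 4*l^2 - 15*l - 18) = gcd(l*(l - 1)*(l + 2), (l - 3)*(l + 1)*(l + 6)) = 1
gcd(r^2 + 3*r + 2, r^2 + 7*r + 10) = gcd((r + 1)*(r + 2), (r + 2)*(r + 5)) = r + 2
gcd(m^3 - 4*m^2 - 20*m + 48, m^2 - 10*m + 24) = m - 6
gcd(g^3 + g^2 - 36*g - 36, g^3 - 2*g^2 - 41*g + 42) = g + 6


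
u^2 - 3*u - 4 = (u - 4)*(u + 1)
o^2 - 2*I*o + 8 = (o - 4*I)*(o + 2*I)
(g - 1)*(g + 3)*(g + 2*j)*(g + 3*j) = g^4 + 5*g^3*j + 2*g^3 + 6*g^2*j^2 + 10*g^2*j - 3*g^2 + 12*g*j^2 - 15*g*j - 18*j^2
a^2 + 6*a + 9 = (a + 3)^2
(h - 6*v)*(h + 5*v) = h^2 - h*v - 30*v^2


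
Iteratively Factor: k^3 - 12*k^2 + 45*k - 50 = (k - 5)*(k^2 - 7*k + 10) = (k - 5)^2*(k - 2)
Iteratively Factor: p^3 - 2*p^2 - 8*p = (p - 4)*(p^2 + 2*p) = p*(p - 4)*(p + 2)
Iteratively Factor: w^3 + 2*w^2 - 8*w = (w - 2)*(w^2 + 4*w) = w*(w - 2)*(w + 4)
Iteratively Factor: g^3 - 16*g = (g)*(g^2 - 16) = g*(g - 4)*(g + 4)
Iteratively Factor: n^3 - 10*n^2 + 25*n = (n - 5)*(n^2 - 5*n) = (n - 5)^2*(n)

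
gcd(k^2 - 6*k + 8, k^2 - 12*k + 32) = k - 4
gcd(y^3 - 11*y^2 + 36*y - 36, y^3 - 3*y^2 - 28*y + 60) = y^2 - 8*y + 12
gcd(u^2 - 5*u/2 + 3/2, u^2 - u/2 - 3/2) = u - 3/2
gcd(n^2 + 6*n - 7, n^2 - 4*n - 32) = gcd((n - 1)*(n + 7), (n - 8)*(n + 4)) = 1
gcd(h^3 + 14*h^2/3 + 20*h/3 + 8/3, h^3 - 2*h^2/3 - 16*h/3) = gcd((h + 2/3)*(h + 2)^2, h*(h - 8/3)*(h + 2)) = h + 2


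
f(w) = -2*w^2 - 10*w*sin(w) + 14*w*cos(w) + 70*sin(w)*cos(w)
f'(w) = -14*w*sin(w) - 10*w*cos(w) - 4*w - 70*sin(w)^2 - 10*sin(w) + 70*cos(w)^2 + 14*cos(w)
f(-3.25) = 20.10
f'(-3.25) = 38.98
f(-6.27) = -164.65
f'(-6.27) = 172.77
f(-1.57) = -20.70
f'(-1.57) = -75.68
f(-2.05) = 15.28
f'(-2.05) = -64.54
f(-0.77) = -49.27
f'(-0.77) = 20.27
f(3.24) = -56.11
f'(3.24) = 79.44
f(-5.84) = -89.91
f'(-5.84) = 163.79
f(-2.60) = 35.19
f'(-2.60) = -4.69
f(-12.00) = -333.68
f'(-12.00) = 275.55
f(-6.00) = -117.11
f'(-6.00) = 174.80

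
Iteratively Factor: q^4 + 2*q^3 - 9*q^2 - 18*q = (q - 3)*(q^3 + 5*q^2 + 6*q) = q*(q - 3)*(q^2 + 5*q + 6) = q*(q - 3)*(q + 3)*(q + 2)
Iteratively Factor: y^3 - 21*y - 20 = (y + 4)*(y^2 - 4*y - 5) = (y + 1)*(y + 4)*(y - 5)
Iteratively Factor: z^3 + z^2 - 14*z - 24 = (z + 2)*(z^2 - z - 12) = (z + 2)*(z + 3)*(z - 4)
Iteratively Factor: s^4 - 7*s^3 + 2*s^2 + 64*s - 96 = (s - 4)*(s^3 - 3*s^2 - 10*s + 24) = (s - 4)^2*(s^2 + s - 6) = (s - 4)^2*(s + 3)*(s - 2)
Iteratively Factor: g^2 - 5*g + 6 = (g - 3)*(g - 2)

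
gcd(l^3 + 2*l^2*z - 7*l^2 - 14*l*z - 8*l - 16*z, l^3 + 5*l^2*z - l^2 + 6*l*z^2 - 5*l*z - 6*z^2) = l + 2*z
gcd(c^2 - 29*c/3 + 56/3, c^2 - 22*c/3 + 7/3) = c - 7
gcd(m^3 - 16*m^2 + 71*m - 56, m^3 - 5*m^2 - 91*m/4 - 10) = m - 8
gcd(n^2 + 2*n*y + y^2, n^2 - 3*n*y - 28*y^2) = 1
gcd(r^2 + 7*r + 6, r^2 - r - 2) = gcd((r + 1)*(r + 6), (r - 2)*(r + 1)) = r + 1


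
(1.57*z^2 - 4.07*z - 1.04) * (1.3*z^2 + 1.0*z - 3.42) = 2.041*z^4 - 3.721*z^3 - 10.7914*z^2 + 12.8794*z + 3.5568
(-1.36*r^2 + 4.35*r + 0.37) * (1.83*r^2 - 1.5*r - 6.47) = -2.4888*r^4 + 10.0005*r^3 + 2.9513*r^2 - 28.6995*r - 2.3939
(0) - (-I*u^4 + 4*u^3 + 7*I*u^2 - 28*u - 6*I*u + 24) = I*u^4 - 4*u^3 - 7*I*u^2 + 28*u + 6*I*u - 24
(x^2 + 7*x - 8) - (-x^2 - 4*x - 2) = 2*x^2 + 11*x - 6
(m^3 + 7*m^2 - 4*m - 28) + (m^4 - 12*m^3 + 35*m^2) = m^4 - 11*m^3 + 42*m^2 - 4*m - 28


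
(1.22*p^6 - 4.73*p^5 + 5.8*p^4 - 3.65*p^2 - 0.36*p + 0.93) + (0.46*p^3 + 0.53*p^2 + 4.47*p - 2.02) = 1.22*p^6 - 4.73*p^5 + 5.8*p^4 + 0.46*p^3 - 3.12*p^2 + 4.11*p - 1.09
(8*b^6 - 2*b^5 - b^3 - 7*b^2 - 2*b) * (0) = 0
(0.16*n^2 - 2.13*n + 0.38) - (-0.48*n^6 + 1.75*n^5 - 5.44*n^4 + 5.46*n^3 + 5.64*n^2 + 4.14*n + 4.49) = 0.48*n^6 - 1.75*n^5 + 5.44*n^4 - 5.46*n^3 - 5.48*n^2 - 6.27*n - 4.11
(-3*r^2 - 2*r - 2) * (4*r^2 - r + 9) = -12*r^4 - 5*r^3 - 33*r^2 - 16*r - 18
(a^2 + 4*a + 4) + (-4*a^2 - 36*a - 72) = -3*a^2 - 32*a - 68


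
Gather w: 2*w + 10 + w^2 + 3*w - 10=w^2 + 5*w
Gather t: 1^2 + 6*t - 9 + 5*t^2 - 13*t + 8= 5*t^2 - 7*t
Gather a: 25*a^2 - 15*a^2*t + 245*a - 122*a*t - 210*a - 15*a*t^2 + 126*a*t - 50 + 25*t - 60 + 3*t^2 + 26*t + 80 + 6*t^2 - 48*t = a^2*(25 - 15*t) + a*(-15*t^2 + 4*t + 35) + 9*t^2 + 3*t - 30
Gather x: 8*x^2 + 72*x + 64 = 8*x^2 + 72*x + 64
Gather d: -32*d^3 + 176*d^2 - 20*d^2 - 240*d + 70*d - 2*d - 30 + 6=-32*d^3 + 156*d^2 - 172*d - 24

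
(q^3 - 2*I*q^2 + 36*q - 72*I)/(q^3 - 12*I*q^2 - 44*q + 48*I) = (q + 6*I)/(q - 4*I)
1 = 1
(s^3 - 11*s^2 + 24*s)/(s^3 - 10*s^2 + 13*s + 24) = s/(s + 1)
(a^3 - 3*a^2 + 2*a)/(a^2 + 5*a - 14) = a*(a - 1)/(a + 7)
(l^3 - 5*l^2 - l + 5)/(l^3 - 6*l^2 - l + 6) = (l - 5)/(l - 6)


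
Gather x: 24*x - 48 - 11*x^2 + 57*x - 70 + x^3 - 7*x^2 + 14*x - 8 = x^3 - 18*x^2 + 95*x - 126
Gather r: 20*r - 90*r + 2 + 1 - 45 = -70*r - 42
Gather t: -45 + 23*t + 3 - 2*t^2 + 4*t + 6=-2*t^2 + 27*t - 36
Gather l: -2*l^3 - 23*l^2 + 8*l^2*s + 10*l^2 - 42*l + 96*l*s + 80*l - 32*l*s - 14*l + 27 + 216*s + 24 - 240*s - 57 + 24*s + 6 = -2*l^3 + l^2*(8*s - 13) + l*(64*s + 24)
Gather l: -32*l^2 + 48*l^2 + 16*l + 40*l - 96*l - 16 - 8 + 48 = 16*l^2 - 40*l + 24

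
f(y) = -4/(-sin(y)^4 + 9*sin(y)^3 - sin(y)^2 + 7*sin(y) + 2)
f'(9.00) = -1.35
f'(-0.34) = 65.07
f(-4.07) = -0.36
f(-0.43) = 2.25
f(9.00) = -0.75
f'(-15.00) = -2.00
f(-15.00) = 0.71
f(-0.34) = 5.05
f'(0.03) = 5.70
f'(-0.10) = 18.09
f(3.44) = 10.51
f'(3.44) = -264.55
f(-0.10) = -3.12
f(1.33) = -0.26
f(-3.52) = -0.82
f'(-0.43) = 14.80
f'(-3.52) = -1.52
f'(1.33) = 0.11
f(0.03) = -1.81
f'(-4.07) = -0.40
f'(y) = -4*(4*sin(y)^3*cos(y) - 27*sin(y)^2*cos(y) + 2*sin(y)*cos(y) - 7*cos(y))/(-sin(y)^4 + 9*sin(y)^3 - sin(y)^2 + 7*sin(y) + 2)^2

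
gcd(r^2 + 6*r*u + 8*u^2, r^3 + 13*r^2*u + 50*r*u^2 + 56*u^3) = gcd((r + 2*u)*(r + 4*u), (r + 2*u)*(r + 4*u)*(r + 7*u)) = r^2 + 6*r*u + 8*u^2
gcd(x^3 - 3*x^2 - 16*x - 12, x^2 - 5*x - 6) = x^2 - 5*x - 6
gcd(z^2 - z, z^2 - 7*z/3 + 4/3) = z - 1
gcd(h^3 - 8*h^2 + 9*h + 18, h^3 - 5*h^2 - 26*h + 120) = h - 6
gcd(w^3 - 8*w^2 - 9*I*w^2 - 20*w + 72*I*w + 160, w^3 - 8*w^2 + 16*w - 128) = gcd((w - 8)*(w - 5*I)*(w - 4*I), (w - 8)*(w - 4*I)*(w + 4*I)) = w^2 + w*(-8 - 4*I) + 32*I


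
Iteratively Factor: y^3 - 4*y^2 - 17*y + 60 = (y - 5)*(y^2 + y - 12) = (y - 5)*(y + 4)*(y - 3)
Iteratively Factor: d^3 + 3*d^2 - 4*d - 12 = (d + 2)*(d^2 + d - 6) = (d + 2)*(d + 3)*(d - 2)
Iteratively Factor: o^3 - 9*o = (o)*(o^2 - 9) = o*(o - 3)*(o + 3)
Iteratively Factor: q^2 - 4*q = (q)*(q - 4)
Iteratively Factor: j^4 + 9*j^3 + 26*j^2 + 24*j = (j)*(j^3 + 9*j^2 + 26*j + 24) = j*(j + 4)*(j^2 + 5*j + 6) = j*(j + 3)*(j + 4)*(j + 2)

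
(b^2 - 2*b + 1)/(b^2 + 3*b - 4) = (b - 1)/(b + 4)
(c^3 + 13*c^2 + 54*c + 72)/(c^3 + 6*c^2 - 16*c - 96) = (c + 3)/(c - 4)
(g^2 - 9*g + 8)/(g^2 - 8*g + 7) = (g - 8)/(g - 7)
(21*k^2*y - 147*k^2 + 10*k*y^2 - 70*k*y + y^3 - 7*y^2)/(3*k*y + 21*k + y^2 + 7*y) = (7*k*y - 49*k + y^2 - 7*y)/(y + 7)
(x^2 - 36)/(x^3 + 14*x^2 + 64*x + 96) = (x - 6)/(x^2 + 8*x + 16)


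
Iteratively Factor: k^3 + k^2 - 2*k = (k)*(k^2 + k - 2) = k*(k - 1)*(k + 2)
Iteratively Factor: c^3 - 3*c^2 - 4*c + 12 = (c + 2)*(c^2 - 5*c + 6) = (c - 3)*(c + 2)*(c - 2)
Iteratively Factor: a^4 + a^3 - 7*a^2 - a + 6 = (a - 1)*(a^3 + 2*a^2 - 5*a - 6) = (a - 1)*(a + 1)*(a^2 + a - 6) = (a - 2)*(a - 1)*(a + 1)*(a + 3)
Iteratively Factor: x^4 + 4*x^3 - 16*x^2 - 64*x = (x)*(x^3 + 4*x^2 - 16*x - 64) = x*(x - 4)*(x^2 + 8*x + 16) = x*(x - 4)*(x + 4)*(x + 4)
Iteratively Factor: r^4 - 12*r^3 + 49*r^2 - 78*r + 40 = (r - 1)*(r^3 - 11*r^2 + 38*r - 40) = (r - 5)*(r - 1)*(r^2 - 6*r + 8) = (r - 5)*(r - 2)*(r - 1)*(r - 4)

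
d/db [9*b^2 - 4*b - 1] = 18*b - 4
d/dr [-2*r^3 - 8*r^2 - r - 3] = -6*r^2 - 16*r - 1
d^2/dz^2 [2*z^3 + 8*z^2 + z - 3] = 12*z + 16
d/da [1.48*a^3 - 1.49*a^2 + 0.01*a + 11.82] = 4.44*a^2 - 2.98*a + 0.01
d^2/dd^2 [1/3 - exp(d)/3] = -exp(d)/3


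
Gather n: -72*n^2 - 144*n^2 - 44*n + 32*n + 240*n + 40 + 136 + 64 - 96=-216*n^2 + 228*n + 144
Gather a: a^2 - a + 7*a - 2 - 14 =a^2 + 6*a - 16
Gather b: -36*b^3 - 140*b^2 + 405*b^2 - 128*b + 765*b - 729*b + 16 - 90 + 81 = -36*b^3 + 265*b^2 - 92*b + 7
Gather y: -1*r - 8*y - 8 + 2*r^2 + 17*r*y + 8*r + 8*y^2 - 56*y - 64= 2*r^2 + 7*r + 8*y^2 + y*(17*r - 64) - 72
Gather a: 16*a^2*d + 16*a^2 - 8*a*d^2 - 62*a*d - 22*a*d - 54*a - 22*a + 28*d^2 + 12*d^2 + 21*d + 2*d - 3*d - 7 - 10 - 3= a^2*(16*d + 16) + a*(-8*d^2 - 84*d - 76) + 40*d^2 + 20*d - 20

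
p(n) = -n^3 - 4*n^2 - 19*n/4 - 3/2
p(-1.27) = 0.13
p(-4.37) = 26.32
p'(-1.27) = 0.57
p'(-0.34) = -2.38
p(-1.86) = -0.07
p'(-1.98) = -0.67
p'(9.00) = -319.75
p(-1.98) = -0.01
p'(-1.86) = -0.25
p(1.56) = -22.44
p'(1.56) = -24.53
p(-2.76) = 2.16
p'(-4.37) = -27.08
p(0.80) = -8.37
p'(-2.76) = -5.52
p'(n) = -3*n^2 - 8*n - 19/4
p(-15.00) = 2544.75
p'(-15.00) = -559.75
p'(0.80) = -13.07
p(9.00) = -1097.25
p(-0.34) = -0.31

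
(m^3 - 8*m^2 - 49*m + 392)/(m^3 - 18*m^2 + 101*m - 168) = (m + 7)/(m - 3)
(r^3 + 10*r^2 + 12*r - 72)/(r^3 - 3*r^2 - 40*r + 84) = (r + 6)/(r - 7)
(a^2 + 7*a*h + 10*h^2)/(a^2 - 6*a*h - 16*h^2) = (a + 5*h)/(a - 8*h)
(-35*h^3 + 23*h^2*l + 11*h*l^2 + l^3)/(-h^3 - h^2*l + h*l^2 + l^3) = (35*h^2 + 12*h*l + l^2)/(h^2 + 2*h*l + l^2)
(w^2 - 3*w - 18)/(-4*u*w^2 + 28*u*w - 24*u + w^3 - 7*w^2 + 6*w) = (-w - 3)/(4*u*w - 4*u - w^2 + w)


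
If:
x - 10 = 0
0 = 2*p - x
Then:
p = 5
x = 10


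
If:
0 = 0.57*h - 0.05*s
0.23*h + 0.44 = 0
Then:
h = -1.91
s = -21.81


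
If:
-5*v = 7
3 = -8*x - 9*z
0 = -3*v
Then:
No Solution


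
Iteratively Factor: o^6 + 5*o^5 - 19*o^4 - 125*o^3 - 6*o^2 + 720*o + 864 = (o + 2)*(o^5 + 3*o^4 - 25*o^3 - 75*o^2 + 144*o + 432) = (o + 2)*(o + 3)*(o^4 - 25*o^2 + 144) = (o - 3)*(o + 2)*(o + 3)*(o^3 + 3*o^2 - 16*o - 48) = (o - 3)*(o + 2)*(o + 3)^2*(o^2 - 16) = (o - 3)*(o + 2)*(o + 3)^2*(o + 4)*(o - 4)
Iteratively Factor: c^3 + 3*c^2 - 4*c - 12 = (c + 2)*(c^2 + c - 6) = (c - 2)*(c + 2)*(c + 3)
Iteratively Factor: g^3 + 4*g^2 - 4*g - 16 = (g + 4)*(g^2 - 4) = (g + 2)*(g + 4)*(g - 2)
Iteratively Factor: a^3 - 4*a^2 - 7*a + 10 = (a - 1)*(a^2 - 3*a - 10) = (a - 1)*(a + 2)*(a - 5)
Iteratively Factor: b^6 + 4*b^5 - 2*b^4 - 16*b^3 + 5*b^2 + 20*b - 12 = (b - 1)*(b^5 + 5*b^4 + 3*b^3 - 13*b^2 - 8*b + 12) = (b - 1)*(b + 2)*(b^4 + 3*b^3 - 3*b^2 - 7*b + 6) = (b - 1)^2*(b + 2)*(b^3 + 4*b^2 + b - 6) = (b - 1)^2*(b + 2)*(b + 3)*(b^2 + b - 2) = (b - 1)^3*(b + 2)*(b + 3)*(b + 2)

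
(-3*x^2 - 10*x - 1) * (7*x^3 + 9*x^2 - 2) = -21*x^5 - 97*x^4 - 97*x^3 - 3*x^2 + 20*x + 2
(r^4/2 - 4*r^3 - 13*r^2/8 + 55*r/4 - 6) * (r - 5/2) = r^5/2 - 21*r^4/4 + 67*r^3/8 + 285*r^2/16 - 323*r/8 + 15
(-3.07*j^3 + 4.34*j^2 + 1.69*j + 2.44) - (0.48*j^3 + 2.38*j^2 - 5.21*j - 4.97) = -3.55*j^3 + 1.96*j^2 + 6.9*j + 7.41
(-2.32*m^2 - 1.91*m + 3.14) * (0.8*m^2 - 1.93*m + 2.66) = -1.856*m^4 + 2.9496*m^3 + 0.0271000000000003*m^2 - 11.1408*m + 8.3524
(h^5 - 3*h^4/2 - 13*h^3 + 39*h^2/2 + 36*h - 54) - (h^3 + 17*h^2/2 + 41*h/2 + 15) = h^5 - 3*h^4/2 - 14*h^3 + 11*h^2 + 31*h/2 - 69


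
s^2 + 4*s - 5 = (s - 1)*(s + 5)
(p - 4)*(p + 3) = p^2 - p - 12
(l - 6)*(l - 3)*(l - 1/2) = l^3 - 19*l^2/2 + 45*l/2 - 9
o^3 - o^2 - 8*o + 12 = (o - 2)^2*(o + 3)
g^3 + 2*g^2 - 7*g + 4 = (g - 1)^2*(g + 4)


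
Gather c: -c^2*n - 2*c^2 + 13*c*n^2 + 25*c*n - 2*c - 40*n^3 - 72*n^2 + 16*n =c^2*(-n - 2) + c*(13*n^2 + 25*n - 2) - 40*n^3 - 72*n^2 + 16*n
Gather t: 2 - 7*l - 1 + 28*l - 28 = 21*l - 27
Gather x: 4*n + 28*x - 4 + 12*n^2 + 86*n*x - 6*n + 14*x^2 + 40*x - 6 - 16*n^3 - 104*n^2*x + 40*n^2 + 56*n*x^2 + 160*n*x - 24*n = -16*n^3 + 52*n^2 - 26*n + x^2*(56*n + 14) + x*(-104*n^2 + 246*n + 68) - 10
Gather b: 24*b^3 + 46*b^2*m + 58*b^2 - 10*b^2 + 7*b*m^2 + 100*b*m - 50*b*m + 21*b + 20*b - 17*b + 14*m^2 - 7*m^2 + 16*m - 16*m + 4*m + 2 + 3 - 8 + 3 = 24*b^3 + b^2*(46*m + 48) + b*(7*m^2 + 50*m + 24) + 7*m^2 + 4*m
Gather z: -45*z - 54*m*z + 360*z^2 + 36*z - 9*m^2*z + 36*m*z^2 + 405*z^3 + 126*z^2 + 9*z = 405*z^3 + z^2*(36*m + 486) + z*(-9*m^2 - 54*m)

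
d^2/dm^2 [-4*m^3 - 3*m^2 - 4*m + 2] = -24*m - 6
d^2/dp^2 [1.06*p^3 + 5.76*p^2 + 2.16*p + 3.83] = 6.36*p + 11.52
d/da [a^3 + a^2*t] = a*(3*a + 2*t)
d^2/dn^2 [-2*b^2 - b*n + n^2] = 2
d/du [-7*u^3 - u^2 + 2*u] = -21*u^2 - 2*u + 2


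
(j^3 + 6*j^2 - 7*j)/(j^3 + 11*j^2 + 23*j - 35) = j/(j + 5)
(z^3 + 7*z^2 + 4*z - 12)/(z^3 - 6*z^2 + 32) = (z^2 + 5*z - 6)/(z^2 - 8*z + 16)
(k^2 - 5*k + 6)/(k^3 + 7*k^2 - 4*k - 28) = (k - 3)/(k^2 + 9*k + 14)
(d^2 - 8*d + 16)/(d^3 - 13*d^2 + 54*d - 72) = (d - 4)/(d^2 - 9*d + 18)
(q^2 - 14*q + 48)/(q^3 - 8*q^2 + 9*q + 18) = (q - 8)/(q^2 - 2*q - 3)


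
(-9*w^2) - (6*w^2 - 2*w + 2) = -15*w^2 + 2*w - 2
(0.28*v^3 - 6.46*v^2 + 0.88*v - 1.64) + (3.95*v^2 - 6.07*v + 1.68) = 0.28*v^3 - 2.51*v^2 - 5.19*v + 0.04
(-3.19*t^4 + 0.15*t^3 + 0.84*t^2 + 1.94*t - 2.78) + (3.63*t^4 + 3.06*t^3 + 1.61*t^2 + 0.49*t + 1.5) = 0.44*t^4 + 3.21*t^3 + 2.45*t^2 + 2.43*t - 1.28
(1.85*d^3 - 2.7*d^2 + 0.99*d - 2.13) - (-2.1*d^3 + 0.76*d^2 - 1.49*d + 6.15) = 3.95*d^3 - 3.46*d^2 + 2.48*d - 8.28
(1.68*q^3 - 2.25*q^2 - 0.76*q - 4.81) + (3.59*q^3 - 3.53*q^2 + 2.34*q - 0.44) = 5.27*q^3 - 5.78*q^2 + 1.58*q - 5.25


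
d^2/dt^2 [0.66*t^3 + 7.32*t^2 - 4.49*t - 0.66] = 3.96*t + 14.64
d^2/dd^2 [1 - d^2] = -2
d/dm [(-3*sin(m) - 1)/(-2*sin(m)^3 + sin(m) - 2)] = (-12*sin(m)^3 - 6*sin(m)^2 + 7)*cos(m)/(2*sin(m)^3 - sin(m) + 2)^2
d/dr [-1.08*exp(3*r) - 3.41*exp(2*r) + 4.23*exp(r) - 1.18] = (-3.24*exp(2*r) - 6.82*exp(r) + 4.23)*exp(r)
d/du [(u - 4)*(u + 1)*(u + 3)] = 3*u^2 - 13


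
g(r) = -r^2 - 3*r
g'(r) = -2*r - 3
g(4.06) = -28.66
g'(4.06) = -11.12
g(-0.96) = 1.96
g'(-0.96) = -1.08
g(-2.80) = 0.56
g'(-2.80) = 2.60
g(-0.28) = 0.76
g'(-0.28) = -2.44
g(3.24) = -20.22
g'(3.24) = -9.48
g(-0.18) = 0.51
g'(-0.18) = -2.64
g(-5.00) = -10.00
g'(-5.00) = 7.00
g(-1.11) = 2.10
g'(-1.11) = -0.78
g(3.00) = -18.00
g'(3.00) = -9.00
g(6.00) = -54.00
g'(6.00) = -15.00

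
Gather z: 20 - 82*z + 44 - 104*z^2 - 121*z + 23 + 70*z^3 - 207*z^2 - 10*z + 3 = 70*z^3 - 311*z^2 - 213*z + 90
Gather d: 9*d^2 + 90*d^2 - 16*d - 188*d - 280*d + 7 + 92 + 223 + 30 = 99*d^2 - 484*d + 352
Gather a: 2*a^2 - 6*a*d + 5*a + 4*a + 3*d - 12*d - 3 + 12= 2*a^2 + a*(9 - 6*d) - 9*d + 9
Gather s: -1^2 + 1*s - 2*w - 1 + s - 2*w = 2*s - 4*w - 2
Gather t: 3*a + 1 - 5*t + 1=3*a - 5*t + 2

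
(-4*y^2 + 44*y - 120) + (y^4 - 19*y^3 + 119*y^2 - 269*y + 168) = y^4 - 19*y^3 + 115*y^2 - 225*y + 48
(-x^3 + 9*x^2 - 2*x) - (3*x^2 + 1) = -x^3 + 6*x^2 - 2*x - 1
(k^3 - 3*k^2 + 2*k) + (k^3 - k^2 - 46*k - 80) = 2*k^3 - 4*k^2 - 44*k - 80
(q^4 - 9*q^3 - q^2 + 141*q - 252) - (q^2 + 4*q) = q^4 - 9*q^3 - 2*q^2 + 137*q - 252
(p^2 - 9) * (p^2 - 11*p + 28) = p^4 - 11*p^3 + 19*p^2 + 99*p - 252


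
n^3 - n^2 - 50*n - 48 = (n - 8)*(n + 1)*(n + 6)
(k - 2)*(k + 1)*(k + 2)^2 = k^4 + 3*k^3 - 2*k^2 - 12*k - 8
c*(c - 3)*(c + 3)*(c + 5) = c^4 + 5*c^3 - 9*c^2 - 45*c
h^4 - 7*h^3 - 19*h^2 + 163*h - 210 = (h - 7)*(h - 3)*(h - 2)*(h + 5)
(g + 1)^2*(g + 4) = g^3 + 6*g^2 + 9*g + 4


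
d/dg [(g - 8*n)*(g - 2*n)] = 2*g - 10*n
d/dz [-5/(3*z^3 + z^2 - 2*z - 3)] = 5*(9*z^2 + 2*z - 2)/(3*z^3 + z^2 - 2*z - 3)^2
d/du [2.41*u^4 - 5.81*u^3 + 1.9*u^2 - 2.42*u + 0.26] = 9.64*u^3 - 17.43*u^2 + 3.8*u - 2.42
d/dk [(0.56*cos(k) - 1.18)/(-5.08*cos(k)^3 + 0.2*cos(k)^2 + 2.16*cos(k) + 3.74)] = (-5.6896*cos(k)^3 + 18.0952*cos(k)^2 - 0.472*cos(k) - 4.6432)*sin(k)/(25.8064*cos(k)^6 - 2.032*cos(k)^5 - 21.9056*cos(k)^4 - 37.1344*cos(k)^3 + 6.1616*cos(k)^2 + 16.1568*cos(k) + 13.9876)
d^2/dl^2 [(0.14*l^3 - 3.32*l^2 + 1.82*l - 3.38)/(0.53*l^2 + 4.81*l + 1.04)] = (8.88178419700125e-16*l^4 + 24.2736*l^3 + 9.48526800000002*l^2 - 56.810364*l - 178.064484)/(0.148877*l^6 + 4.053387*l^5 + 37.662807*l^4 + 127.192273*l^3 + 73.904376*l^2 + 15.607488*l + 1.124864)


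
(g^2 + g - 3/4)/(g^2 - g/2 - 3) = (g - 1/2)/(g - 2)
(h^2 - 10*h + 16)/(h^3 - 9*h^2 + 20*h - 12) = (h - 8)/(h^2 - 7*h + 6)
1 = 1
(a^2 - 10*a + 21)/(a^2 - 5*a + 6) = (a - 7)/(a - 2)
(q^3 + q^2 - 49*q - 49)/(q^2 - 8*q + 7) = (q^2 + 8*q + 7)/(q - 1)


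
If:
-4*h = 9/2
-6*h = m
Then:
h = -9/8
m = 27/4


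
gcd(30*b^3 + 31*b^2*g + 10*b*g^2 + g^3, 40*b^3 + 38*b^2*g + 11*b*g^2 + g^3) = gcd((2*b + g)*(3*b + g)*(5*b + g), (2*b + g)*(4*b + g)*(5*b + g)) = 10*b^2 + 7*b*g + g^2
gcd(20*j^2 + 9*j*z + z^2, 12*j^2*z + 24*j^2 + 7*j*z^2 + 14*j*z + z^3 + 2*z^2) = 4*j + z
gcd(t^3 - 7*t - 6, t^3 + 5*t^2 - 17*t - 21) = t^2 - 2*t - 3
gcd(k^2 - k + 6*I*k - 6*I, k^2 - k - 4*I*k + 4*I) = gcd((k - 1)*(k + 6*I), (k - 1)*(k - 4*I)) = k - 1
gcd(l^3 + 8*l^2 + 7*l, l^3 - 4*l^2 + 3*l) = l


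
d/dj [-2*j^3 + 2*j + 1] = 2 - 6*j^2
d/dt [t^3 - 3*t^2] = 3*t*(t - 2)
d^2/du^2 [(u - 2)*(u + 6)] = 2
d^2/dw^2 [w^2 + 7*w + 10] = 2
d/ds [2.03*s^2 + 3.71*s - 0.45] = 4.06*s + 3.71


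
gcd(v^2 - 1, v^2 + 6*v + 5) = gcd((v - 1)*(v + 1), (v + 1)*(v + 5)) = v + 1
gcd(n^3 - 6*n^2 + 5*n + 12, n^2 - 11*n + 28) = n - 4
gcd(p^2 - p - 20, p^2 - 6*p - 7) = 1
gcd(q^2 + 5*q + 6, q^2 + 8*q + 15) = q + 3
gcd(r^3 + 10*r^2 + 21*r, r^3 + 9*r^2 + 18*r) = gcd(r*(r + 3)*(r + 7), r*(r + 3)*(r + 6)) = r^2 + 3*r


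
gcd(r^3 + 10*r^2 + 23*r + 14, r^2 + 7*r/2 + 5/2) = r + 1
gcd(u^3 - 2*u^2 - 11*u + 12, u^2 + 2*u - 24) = u - 4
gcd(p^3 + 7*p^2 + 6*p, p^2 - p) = p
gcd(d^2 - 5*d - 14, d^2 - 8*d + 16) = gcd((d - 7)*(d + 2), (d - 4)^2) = 1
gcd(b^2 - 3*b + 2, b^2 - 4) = b - 2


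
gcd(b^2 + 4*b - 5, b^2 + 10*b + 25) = b + 5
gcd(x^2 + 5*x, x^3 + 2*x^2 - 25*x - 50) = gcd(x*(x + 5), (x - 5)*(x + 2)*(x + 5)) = x + 5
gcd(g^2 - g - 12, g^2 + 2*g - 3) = g + 3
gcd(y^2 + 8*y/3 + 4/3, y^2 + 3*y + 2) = y + 2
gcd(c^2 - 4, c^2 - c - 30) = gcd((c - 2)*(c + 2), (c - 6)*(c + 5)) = 1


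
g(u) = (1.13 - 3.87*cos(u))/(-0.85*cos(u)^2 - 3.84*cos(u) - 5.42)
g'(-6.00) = -0.07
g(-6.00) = 0.26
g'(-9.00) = 1.24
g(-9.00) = -1.77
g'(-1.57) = 0.86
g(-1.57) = -0.21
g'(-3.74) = -1.51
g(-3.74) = -1.53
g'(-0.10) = 0.02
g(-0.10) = 0.27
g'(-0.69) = 0.20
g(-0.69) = 0.21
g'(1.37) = -0.65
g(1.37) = -0.06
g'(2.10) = -1.48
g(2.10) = -0.83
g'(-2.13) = 1.51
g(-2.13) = -0.88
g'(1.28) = -0.56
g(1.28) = -0.00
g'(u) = (1.13 - 3.87*cos(u))*(-1.7*sin(u)*cos(u) - 3.84*sin(u))/(-0.85*cos(u)^2 - 3.84*cos(u) - 5.42)^2 + 3.87*sin(u)/(-0.85*cos(u)^2 - 3.84*cos(u) - 5.42) = (3.2895*cos(u)^2 - 1.921*cos(u) - 25.3146)*sin(u)/(0.7225*cos(u)^4 + 6.528*cos(u)^3 + 23.9596*cos(u)^2 + 41.6256*cos(u) + 29.3764)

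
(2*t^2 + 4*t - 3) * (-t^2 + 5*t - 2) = -2*t^4 + 6*t^3 + 19*t^2 - 23*t + 6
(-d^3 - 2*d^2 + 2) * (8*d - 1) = -8*d^4 - 15*d^3 + 2*d^2 + 16*d - 2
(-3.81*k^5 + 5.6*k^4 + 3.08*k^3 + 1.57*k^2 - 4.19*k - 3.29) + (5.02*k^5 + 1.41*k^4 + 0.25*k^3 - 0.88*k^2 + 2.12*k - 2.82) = 1.21*k^5 + 7.01*k^4 + 3.33*k^3 + 0.69*k^2 - 2.07*k - 6.11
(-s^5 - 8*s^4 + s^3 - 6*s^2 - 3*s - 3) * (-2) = 2*s^5 + 16*s^4 - 2*s^3 + 12*s^2 + 6*s + 6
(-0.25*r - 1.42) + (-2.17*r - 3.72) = -2.42*r - 5.14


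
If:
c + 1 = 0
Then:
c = -1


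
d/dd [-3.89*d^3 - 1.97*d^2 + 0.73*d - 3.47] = -11.67*d^2 - 3.94*d + 0.73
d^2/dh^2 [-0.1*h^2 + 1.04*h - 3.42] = -0.200000000000000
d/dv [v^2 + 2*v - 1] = 2*v + 2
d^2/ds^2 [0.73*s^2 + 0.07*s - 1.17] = 1.46000000000000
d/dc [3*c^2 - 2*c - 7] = 6*c - 2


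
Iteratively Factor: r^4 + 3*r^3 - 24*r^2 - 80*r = (r + 4)*(r^3 - r^2 - 20*r) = (r + 4)^2*(r^2 - 5*r) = r*(r + 4)^2*(r - 5)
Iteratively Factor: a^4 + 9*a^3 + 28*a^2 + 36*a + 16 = (a + 2)*(a^3 + 7*a^2 + 14*a + 8) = (a + 1)*(a + 2)*(a^2 + 6*a + 8) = (a + 1)*(a + 2)^2*(a + 4)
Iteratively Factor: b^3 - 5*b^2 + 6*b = (b - 3)*(b^2 - 2*b) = (b - 3)*(b - 2)*(b)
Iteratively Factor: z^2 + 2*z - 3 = (z - 1)*(z + 3)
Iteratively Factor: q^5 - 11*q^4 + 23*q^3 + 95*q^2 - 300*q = (q + 3)*(q^4 - 14*q^3 + 65*q^2 - 100*q) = (q - 4)*(q + 3)*(q^3 - 10*q^2 + 25*q) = q*(q - 4)*(q + 3)*(q^2 - 10*q + 25) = q*(q - 5)*(q - 4)*(q + 3)*(q - 5)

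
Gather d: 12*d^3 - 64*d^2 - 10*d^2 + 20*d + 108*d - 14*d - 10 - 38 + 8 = 12*d^3 - 74*d^2 + 114*d - 40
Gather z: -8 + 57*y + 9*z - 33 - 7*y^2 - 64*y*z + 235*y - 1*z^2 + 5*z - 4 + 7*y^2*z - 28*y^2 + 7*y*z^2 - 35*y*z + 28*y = -35*y^2 + 320*y + z^2*(7*y - 1) + z*(7*y^2 - 99*y + 14) - 45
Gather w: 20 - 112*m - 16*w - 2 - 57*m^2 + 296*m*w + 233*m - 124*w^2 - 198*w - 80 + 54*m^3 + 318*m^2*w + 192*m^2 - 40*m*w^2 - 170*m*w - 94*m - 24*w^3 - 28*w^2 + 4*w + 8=54*m^3 + 135*m^2 + 27*m - 24*w^3 + w^2*(-40*m - 152) + w*(318*m^2 + 126*m - 210) - 54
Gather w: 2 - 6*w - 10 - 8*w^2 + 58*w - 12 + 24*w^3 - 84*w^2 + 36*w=24*w^3 - 92*w^2 + 88*w - 20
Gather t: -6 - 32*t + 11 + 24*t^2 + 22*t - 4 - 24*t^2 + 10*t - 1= 0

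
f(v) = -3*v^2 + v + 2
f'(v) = 1 - 6*v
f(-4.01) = -50.25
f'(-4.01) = 25.06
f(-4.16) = -54.08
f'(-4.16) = 25.96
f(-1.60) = -7.28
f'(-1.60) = 10.60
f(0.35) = 1.98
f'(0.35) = -1.10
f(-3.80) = -45.12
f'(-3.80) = 23.80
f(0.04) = 2.04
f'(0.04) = 0.76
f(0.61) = 1.49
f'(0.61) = -2.66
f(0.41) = 1.91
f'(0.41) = -1.46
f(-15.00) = -688.00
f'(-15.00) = 91.00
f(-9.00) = -250.00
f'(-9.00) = 55.00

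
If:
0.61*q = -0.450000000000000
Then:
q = -0.74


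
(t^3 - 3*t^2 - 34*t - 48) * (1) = t^3 - 3*t^2 - 34*t - 48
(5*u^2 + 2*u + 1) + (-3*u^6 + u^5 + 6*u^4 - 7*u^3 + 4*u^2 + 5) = -3*u^6 + u^5 + 6*u^4 - 7*u^3 + 9*u^2 + 2*u + 6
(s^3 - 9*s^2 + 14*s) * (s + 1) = s^4 - 8*s^3 + 5*s^2 + 14*s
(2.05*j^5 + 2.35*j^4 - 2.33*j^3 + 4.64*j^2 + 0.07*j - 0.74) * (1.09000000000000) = 2.2345*j^5 + 2.5615*j^4 - 2.5397*j^3 + 5.0576*j^2 + 0.0763*j - 0.8066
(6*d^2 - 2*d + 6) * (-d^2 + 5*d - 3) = -6*d^4 + 32*d^3 - 34*d^2 + 36*d - 18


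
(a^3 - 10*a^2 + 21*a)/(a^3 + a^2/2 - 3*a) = 2*(a^2 - 10*a + 21)/(2*a^2 + a - 6)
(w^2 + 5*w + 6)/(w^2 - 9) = (w + 2)/(w - 3)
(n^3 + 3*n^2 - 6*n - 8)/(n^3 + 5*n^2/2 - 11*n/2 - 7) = 2*(n + 4)/(2*n + 7)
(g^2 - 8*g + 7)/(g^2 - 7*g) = (g - 1)/g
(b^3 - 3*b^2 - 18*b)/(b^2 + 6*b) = (b^2 - 3*b - 18)/(b + 6)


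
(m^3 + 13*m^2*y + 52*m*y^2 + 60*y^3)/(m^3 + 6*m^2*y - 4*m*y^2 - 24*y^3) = (-m - 5*y)/(-m + 2*y)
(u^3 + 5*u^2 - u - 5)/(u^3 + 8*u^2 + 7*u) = (u^2 + 4*u - 5)/(u*(u + 7))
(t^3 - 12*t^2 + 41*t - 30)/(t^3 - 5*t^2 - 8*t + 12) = (t - 5)/(t + 2)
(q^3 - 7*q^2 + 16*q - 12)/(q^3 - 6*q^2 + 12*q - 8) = (q - 3)/(q - 2)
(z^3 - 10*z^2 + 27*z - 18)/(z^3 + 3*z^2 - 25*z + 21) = (z - 6)/(z + 7)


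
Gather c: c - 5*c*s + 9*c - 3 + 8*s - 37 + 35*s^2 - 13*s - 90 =c*(10 - 5*s) + 35*s^2 - 5*s - 130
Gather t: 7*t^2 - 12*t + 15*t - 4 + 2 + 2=7*t^2 + 3*t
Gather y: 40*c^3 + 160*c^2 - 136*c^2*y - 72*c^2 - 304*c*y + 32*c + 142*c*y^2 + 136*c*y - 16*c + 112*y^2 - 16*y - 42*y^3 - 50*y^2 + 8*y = 40*c^3 + 88*c^2 + 16*c - 42*y^3 + y^2*(142*c + 62) + y*(-136*c^2 - 168*c - 8)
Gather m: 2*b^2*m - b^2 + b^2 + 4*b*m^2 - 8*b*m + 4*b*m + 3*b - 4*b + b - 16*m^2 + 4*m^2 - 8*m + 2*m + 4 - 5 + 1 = m^2*(4*b - 12) + m*(2*b^2 - 4*b - 6)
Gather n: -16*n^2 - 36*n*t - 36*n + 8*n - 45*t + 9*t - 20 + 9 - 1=-16*n^2 + n*(-36*t - 28) - 36*t - 12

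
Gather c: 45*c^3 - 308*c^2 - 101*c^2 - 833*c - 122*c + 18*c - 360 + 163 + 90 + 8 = 45*c^3 - 409*c^2 - 937*c - 99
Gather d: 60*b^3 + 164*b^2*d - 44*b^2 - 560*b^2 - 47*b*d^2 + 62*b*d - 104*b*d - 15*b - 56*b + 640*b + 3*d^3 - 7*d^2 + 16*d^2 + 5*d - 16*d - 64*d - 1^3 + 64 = 60*b^3 - 604*b^2 + 569*b + 3*d^3 + d^2*(9 - 47*b) + d*(164*b^2 - 42*b - 75) + 63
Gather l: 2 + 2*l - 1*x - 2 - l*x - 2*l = -l*x - x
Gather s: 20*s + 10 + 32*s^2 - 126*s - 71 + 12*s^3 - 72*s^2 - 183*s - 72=12*s^3 - 40*s^2 - 289*s - 133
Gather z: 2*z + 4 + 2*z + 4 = 4*z + 8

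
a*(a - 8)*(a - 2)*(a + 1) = a^4 - 9*a^3 + 6*a^2 + 16*a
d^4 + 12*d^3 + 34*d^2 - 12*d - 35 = (d - 1)*(d + 1)*(d + 5)*(d + 7)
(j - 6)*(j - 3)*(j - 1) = j^3 - 10*j^2 + 27*j - 18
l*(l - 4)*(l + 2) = l^3 - 2*l^2 - 8*l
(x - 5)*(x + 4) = x^2 - x - 20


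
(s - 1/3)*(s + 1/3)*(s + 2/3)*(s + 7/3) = s^4 + 3*s^3 + 13*s^2/9 - s/3 - 14/81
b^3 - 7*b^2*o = b^2*(b - 7*o)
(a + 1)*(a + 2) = a^2 + 3*a + 2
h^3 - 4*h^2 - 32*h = h*(h - 8)*(h + 4)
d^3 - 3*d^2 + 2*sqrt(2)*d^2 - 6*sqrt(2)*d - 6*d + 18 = (d - 3)*(d - sqrt(2))*(d + 3*sqrt(2))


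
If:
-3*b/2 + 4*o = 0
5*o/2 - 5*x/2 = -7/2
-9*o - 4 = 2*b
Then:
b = -32/43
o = -12/43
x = 241/215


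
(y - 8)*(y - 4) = y^2 - 12*y + 32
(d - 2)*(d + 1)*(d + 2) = d^3 + d^2 - 4*d - 4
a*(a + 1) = a^2 + a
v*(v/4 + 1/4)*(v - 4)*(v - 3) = v^4/4 - 3*v^3/2 + 5*v^2/4 + 3*v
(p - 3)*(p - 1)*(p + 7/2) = p^3 - p^2/2 - 11*p + 21/2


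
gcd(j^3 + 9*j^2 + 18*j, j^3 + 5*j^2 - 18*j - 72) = j^2 + 9*j + 18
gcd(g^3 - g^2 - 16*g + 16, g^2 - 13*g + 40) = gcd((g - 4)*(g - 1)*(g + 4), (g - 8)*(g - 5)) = 1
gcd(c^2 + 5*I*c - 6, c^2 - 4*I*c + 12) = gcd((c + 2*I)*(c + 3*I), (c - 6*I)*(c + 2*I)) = c + 2*I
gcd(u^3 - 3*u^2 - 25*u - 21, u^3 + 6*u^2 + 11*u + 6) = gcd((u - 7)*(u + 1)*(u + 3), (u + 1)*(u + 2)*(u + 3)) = u^2 + 4*u + 3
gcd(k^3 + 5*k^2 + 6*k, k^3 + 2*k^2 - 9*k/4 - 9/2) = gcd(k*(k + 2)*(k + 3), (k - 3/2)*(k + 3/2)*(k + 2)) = k + 2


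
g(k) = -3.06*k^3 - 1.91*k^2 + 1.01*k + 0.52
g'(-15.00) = -2007.19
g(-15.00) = 9883.12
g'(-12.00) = -1275.07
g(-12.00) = 5001.04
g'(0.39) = -1.88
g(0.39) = 0.44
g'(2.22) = -52.71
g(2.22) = -40.13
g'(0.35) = -1.45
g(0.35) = 0.51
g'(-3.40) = -92.12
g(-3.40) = 95.28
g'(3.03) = -94.85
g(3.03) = -99.08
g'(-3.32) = -87.49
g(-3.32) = 88.09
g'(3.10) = -99.05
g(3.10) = -105.86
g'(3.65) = -135.23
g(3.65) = -170.04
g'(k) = -9.18*k^2 - 3.82*k + 1.01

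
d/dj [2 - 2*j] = -2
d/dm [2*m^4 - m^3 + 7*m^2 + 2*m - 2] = 8*m^3 - 3*m^2 + 14*m + 2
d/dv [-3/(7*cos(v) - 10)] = -21*sin(v)/(7*cos(v) - 10)^2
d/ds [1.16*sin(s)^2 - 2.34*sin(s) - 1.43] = (2.32*sin(s) - 2.34)*cos(s)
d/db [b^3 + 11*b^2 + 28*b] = 3*b^2 + 22*b + 28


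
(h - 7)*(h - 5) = h^2 - 12*h + 35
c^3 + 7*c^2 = c^2*(c + 7)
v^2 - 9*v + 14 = (v - 7)*(v - 2)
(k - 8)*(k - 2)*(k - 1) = k^3 - 11*k^2 + 26*k - 16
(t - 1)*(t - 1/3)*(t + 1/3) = t^3 - t^2 - t/9 + 1/9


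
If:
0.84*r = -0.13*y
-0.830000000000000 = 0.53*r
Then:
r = -1.57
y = 10.12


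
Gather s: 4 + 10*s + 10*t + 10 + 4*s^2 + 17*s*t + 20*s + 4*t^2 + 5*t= 4*s^2 + s*(17*t + 30) + 4*t^2 + 15*t + 14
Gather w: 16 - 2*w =16 - 2*w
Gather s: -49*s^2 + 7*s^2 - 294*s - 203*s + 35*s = -42*s^2 - 462*s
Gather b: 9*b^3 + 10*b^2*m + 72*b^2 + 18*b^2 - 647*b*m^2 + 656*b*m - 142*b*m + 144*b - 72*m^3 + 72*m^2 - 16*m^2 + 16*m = 9*b^3 + b^2*(10*m + 90) + b*(-647*m^2 + 514*m + 144) - 72*m^3 + 56*m^2 + 16*m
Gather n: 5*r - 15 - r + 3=4*r - 12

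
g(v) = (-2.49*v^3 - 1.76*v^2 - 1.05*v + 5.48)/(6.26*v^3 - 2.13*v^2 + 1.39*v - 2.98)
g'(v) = (-18.78*v^2 + 4.26*v - 1.39)*(-2.49*v^3 - 1.76*v^2 - 1.05*v + 5.48)/(6.26*v^3 - 2.13*v^2 + 1.39*v - 2.98)^2 + (-7.47*v^2 - 3.52*v - 1.05)/(6.26*v^3 - 2.13*v^2 + 1.39*v - 2.98) = (7.105427357601e-15*v^5 + 16.3213*v^4 + 6.2238*v^3 - 85.3367*v^2 + 33.8344*v - 4.4882)/(39.1876*v^6 - 26.6676*v^5 + 21.9397*v^4 - 43.231*v^3 + 14.6269*v^2 - 8.2844*v + 8.8804)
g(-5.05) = -0.33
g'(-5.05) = 0.01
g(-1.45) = -0.38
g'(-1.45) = -0.22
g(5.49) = -0.48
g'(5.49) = 0.01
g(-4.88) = -0.33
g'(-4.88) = 0.01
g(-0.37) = -1.40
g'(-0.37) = -1.70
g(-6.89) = -0.34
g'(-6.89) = 0.01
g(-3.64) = -0.31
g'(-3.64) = 0.01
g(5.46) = -0.48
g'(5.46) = 0.01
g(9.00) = -0.45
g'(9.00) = 0.01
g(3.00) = -0.53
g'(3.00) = 0.04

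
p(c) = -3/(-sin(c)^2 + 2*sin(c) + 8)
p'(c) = -3*(2*sin(c)*cos(c) - 2*cos(c))/(-sin(c)^2 + 2*sin(c) + 8)^2 = 6*(1 - sin(c))*cos(c)/((sin(c) - 4)^2*(sin(c) + 2)^2)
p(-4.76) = -0.33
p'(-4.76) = 0.00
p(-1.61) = -0.60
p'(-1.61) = -0.02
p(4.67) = -0.60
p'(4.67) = -0.02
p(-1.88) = -0.58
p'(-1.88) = -0.13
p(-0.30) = -0.41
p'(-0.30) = 0.14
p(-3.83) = -0.34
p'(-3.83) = -0.02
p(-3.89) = -0.34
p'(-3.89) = -0.02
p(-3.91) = -0.34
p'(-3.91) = -0.02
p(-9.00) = -0.43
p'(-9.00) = -0.16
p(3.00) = -0.36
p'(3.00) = -0.07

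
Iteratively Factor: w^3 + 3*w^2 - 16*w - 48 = (w + 4)*(w^2 - w - 12) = (w + 3)*(w + 4)*(w - 4)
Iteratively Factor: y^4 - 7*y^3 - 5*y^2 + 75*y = (y - 5)*(y^3 - 2*y^2 - 15*y) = (y - 5)^2*(y^2 + 3*y) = (y - 5)^2*(y + 3)*(y)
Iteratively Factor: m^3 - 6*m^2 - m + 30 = (m - 3)*(m^2 - 3*m - 10) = (m - 3)*(m + 2)*(m - 5)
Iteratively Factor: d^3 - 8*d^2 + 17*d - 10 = (d - 1)*(d^2 - 7*d + 10) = (d - 5)*(d - 1)*(d - 2)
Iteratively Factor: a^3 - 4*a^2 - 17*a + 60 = (a - 5)*(a^2 + a - 12) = (a - 5)*(a + 4)*(a - 3)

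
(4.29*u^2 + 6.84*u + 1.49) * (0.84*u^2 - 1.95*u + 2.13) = 3.6036*u^4 - 2.6199*u^3 - 2.9487*u^2 + 11.6637*u + 3.1737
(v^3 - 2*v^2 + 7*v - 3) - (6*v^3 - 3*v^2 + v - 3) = -5*v^3 + v^2 + 6*v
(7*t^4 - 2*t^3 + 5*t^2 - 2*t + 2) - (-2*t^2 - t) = 7*t^4 - 2*t^3 + 7*t^2 - t + 2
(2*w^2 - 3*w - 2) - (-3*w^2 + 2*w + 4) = 5*w^2 - 5*w - 6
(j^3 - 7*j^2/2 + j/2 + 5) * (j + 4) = j^4 + j^3/2 - 27*j^2/2 + 7*j + 20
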